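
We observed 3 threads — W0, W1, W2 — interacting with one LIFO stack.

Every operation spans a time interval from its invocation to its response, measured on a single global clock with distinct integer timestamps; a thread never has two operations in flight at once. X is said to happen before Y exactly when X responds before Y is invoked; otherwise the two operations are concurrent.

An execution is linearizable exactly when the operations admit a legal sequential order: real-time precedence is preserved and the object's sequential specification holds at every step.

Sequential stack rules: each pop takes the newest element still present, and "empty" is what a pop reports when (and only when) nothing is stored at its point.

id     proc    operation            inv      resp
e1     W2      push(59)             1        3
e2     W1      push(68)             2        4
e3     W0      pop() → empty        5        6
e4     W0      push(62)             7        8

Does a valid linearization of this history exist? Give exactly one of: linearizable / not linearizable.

through event 5 a valid linearization exists; event 6 (e3 responding at time 6) ends that
checked exhaustively: 2 real-time-consistent orders of 3 completed operations, zero legal LIFO stack replays
e.g. e1, e2, e3: illegal at step 3, since e3 pop() → empty cannot apply there
e.g. e2, e1, e3: illegal at step 3, since e3 pop() → empty cannot apply there

not linearizable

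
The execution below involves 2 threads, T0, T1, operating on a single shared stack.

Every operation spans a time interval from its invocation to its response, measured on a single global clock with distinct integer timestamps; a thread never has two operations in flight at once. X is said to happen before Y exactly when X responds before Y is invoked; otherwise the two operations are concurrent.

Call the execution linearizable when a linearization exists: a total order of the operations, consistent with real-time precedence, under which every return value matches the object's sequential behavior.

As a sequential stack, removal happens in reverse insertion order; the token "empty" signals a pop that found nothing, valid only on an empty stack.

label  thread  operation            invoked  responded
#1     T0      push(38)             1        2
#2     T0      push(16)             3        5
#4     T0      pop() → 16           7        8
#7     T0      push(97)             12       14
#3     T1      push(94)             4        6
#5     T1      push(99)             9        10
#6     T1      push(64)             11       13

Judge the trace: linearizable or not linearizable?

one valid linearization: #1, #3, #2, #4, #5, #6, #7
1. #1 push(38), leaving stack <38>
2. #3 push(94), leaving stack <38,94>
3. #2 push(16), leaving stack <38,94,16>
4. #4 pop() → 16, leaving stack <38,94>
5. #5 push(99), leaving stack <38,94,99>
6. #6 push(64), leaving stack <38,94,99,64>
7. #7 push(97), leaving stack <38,94,99,64,97>

linearizable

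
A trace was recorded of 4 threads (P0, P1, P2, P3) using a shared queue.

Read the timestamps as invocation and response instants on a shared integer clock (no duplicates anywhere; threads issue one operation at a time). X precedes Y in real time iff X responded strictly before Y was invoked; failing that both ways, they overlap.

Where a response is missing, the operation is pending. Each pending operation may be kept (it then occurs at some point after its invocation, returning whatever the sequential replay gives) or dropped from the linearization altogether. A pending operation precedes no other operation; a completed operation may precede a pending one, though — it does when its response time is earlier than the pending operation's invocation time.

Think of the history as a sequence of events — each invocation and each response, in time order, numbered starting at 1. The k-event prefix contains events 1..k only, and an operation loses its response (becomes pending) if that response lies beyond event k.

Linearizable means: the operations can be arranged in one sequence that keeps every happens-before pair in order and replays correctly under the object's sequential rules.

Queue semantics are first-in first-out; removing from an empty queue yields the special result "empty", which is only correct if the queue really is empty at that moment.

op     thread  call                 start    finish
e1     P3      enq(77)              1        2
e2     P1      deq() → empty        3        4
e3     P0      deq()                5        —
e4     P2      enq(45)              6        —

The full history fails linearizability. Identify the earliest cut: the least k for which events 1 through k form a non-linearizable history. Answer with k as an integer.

one valid order for events 1..3 is e1:
after step 1 (e1 enq(77)): queue <77>
event 4 — e2's response, time 4 — after it, nothing linearizes
take e1, e2: step 2 already fails, because e2 deq() → empty cannot occur there

4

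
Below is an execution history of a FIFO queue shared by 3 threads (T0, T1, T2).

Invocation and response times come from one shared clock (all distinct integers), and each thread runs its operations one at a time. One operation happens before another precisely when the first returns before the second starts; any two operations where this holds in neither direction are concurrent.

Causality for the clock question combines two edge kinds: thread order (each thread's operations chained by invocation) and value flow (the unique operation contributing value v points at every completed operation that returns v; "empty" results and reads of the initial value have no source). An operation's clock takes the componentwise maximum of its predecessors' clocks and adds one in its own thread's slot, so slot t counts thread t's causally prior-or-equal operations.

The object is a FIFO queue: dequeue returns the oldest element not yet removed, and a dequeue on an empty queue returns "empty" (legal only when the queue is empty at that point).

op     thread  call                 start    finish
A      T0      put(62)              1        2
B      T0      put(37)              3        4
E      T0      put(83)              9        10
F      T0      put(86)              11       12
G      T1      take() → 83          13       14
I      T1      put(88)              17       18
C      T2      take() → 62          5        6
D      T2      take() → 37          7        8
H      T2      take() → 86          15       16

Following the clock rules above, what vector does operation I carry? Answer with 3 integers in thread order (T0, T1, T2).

A (invocation 1): nothing precedes it; T0's component alone gives (1, 0, 0)
from VC(A)=(1, 0, 0), C (invoked 5) maxes components and bumps T2 → (1, 0, 1)
from VC(A)=(1, 0, 0), B (invoked 3) maxes components and bumps T0 → (2, 0, 0)
from VC(B)=(2, 0, 0), E (invoked 9) maxes components and bumps T0 → (3, 0, 0)
from VC(B)=(2, 0, 0), VC(C)=(1, 0, 1), D (invoked 7) maxes components and bumps T2 → (2, 0, 2)
from VC(E)=(3, 0, 0), G (invoked 13) maxes components and bumps T1 → (3, 1, 0)
from VC(E)=(3, 0, 0), F (invoked 11) maxes components and bumps T0 → (4, 0, 0)
from VC(G)=(3, 1, 0), I (invoked 17) maxes components and bumps T1 → (3, 2, 0)
from VC(D)=(2, 0, 2), VC(F)=(4, 0, 0), H (invoked 15) maxes components and bumps T2 → (4, 0, 3)
target: VC(I) = (3, 2, 0)

(3, 2, 0)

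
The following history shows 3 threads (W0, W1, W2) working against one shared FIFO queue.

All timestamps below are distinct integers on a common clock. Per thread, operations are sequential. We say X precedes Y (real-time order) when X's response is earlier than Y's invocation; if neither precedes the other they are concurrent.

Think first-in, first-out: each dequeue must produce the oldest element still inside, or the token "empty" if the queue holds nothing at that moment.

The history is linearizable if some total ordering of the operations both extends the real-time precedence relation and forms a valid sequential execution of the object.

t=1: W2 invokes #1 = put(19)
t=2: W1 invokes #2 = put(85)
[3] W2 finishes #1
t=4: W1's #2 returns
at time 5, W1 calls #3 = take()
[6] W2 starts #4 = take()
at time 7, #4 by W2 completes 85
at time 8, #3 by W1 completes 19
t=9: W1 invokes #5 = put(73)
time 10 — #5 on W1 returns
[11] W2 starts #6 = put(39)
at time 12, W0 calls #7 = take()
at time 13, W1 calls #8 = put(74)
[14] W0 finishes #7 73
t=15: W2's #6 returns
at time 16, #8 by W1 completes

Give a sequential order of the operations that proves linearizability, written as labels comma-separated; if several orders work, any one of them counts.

#1, #2, #3, #4, #5, #6, #7, #8

step 1: #1 put(19) — queue <19>
step 2: #2 put(85) — queue <19,85>
step 3: #3 take() → 19 — queue <85>
step 4: #4 take() → 85 — queue <>
step 5: #5 put(73) — queue <73>
step 6: #6 put(39) — queue <73,39>
step 7: #7 take() → 73 — queue <39>
step 8: #8 put(74) — queue <39,74>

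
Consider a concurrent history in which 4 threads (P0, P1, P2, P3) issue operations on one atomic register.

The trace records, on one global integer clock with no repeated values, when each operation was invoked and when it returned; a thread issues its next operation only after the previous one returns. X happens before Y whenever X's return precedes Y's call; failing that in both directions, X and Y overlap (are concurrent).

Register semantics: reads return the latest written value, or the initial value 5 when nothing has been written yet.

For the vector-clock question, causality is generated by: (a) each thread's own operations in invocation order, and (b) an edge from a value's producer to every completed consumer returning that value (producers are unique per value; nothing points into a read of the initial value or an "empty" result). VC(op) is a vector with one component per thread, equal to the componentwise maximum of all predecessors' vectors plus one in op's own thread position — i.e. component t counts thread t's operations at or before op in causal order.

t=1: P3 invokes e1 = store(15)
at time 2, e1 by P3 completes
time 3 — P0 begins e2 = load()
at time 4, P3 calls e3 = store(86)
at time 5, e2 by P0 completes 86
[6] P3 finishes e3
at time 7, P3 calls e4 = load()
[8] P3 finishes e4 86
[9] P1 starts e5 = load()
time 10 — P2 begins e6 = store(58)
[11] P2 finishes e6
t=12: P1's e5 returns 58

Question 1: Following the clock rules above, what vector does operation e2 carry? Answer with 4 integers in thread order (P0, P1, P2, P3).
Answer: (1, 0, 0, 2)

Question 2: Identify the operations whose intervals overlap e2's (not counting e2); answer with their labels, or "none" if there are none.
Answer: e3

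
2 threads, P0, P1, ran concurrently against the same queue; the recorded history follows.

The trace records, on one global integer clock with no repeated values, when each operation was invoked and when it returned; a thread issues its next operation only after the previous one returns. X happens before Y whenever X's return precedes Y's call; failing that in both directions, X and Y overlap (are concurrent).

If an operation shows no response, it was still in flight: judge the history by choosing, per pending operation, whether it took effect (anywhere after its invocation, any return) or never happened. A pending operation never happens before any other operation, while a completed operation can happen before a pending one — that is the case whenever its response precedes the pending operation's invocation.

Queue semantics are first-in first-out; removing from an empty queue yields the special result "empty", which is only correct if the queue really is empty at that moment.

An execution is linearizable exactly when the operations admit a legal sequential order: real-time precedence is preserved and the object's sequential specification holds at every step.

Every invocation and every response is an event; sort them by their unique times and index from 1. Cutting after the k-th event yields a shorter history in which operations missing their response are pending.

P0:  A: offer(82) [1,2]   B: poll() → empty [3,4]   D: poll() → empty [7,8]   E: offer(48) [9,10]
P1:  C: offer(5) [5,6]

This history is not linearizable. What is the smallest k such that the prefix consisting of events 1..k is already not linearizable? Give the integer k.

4

events 1..3 are linearizable; a witness order is A:
1. A offer(82), leaving queue <82>
event 4 — B's response, time 4 — after it, nothing linearizes
sample order A, B stalls at step 2 — B poll() → empty has no legal effect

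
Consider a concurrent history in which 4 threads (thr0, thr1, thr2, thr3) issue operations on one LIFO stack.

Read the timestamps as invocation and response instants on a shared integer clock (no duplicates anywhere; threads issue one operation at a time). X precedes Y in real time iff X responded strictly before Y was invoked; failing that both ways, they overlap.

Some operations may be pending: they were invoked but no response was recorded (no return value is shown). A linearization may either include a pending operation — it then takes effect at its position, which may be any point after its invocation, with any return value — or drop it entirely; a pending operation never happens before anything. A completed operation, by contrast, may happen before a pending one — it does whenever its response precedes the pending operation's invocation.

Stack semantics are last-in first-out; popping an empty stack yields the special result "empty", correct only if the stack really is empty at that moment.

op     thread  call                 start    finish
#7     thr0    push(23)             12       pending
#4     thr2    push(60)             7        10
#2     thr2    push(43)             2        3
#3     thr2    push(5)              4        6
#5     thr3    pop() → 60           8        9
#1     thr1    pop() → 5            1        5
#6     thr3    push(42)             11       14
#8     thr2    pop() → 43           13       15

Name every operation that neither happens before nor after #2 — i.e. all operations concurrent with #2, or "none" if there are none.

concurrent with #2 ([2,3]): every op whose interval crosses 2..3
#1 [1,5]: concurrent
#3 [4,6]: after
#4 [7,10]: after
#5 [8,9]: after
#6 [11,14]: after
#7 [12,…): after
#8 [13,15]: after

#1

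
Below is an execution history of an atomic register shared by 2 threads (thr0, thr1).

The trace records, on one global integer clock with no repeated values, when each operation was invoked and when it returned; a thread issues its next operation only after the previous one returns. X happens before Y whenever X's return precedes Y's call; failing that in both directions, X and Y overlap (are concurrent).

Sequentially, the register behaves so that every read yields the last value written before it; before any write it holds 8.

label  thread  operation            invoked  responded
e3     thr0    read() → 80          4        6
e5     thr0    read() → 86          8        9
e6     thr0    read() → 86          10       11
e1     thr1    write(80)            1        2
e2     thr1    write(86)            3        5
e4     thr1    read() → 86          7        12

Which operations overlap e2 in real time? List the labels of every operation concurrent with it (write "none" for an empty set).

e2 spans [3,5]: anything still running between times 3 and 5 counts as concurrent
e1 [1,2]: before
e3 [4,6]: concurrent
e4 [7,12]: after
e5 [8,9]: after
e6 [10,11]: after

e3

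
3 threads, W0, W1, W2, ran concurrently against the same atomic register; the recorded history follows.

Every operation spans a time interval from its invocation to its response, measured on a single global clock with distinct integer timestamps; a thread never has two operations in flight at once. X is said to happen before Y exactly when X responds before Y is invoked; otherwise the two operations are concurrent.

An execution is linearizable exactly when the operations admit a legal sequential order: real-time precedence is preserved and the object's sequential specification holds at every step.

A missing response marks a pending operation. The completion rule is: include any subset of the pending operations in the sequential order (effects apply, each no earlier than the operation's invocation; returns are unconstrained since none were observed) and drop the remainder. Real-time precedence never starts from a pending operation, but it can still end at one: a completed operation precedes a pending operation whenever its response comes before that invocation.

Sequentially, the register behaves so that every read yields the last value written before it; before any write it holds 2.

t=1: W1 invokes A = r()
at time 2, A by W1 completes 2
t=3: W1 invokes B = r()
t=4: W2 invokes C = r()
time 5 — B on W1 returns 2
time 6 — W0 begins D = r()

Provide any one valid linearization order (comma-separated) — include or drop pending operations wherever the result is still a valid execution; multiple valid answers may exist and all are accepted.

1. A r() → 2, leaving value 2
2. B r() → 2, leaving value 2

A, B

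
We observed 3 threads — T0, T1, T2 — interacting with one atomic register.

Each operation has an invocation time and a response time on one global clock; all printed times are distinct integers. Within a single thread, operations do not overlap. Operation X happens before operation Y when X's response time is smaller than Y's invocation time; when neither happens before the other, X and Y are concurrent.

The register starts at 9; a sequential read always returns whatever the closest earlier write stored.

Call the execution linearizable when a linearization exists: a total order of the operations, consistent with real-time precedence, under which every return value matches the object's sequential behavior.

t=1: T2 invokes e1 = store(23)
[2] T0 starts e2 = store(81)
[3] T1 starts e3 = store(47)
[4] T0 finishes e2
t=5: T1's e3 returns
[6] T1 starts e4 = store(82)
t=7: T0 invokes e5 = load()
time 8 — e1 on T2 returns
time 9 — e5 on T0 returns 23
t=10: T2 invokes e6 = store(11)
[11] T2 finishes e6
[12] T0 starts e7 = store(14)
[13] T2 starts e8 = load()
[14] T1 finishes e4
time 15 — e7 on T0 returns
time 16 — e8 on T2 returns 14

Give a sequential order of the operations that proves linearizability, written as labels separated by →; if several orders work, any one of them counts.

e2 → e3 → e1 → e5 → e4 → e6 → e7 → e8

step 1: e2 store(81) — value 81
step 2: e3 store(47) — value 47
step 3: e1 store(23) — value 23
step 4: e5 load() → 23 — value 23
step 5: e4 store(82) — value 82
step 6: e6 store(11) — value 11
step 7: e7 store(14) — value 14
step 8: e8 load() → 14 — value 14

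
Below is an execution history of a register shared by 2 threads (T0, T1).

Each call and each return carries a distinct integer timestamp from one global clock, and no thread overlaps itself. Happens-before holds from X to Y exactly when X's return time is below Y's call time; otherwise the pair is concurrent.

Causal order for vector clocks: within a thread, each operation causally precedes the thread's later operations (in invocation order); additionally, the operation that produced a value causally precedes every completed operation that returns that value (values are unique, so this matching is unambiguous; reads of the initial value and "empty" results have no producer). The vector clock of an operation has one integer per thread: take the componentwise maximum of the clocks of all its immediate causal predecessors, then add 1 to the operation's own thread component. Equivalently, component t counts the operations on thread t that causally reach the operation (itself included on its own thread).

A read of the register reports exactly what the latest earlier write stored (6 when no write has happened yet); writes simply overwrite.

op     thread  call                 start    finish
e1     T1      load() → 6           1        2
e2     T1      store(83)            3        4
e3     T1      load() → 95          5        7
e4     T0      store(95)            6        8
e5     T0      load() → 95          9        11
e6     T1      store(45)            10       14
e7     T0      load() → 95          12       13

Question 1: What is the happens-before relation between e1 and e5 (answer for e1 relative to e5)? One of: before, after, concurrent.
e1 spans [1,2], e5 spans [9,11]
resp(e1)=2 < inv(e5)=9

before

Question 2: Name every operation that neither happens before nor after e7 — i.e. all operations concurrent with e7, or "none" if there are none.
e7 spans [12,13]; an op avoiding the whole window 12..13 is ordered, any other is concurrent
e1 [1,2]: before
e2 [3,4]: before
e3 [5,7]: before
e4 [6,8]: before
e5 [9,11]: before
e6 [10,14]: concurrent

e6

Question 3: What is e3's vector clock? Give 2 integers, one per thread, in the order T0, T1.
e1 (invocation 1): nothing precedes it; T1's component alone gives (0, 1)
e4 (invocation 6): nothing precedes it; T0's component alone gives (1, 0)
invoked at 3, e2 merges VC(e1)=(0, 1) and bumps T1's slot → (0, 2)
invoked at 9, e5 merges VC(e4)=(1, 0) and bumps T0's slot → (2, 0)
invoked at 12, e7 merges VC(e4)=(1, 0), VC(e5)=(2, 0) and bumps T0's slot → (3, 0)
invoked at 5, e3 merges VC(e2)=(0, 2), VC(e4)=(1, 0) and bumps T1's slot → (1, 3)
invoked at 10, e6 merges VC(e3)=(1, 3) and bumps T1's slot → (1, 4)
target: VC(e3) = (1, 3)

(1, 3)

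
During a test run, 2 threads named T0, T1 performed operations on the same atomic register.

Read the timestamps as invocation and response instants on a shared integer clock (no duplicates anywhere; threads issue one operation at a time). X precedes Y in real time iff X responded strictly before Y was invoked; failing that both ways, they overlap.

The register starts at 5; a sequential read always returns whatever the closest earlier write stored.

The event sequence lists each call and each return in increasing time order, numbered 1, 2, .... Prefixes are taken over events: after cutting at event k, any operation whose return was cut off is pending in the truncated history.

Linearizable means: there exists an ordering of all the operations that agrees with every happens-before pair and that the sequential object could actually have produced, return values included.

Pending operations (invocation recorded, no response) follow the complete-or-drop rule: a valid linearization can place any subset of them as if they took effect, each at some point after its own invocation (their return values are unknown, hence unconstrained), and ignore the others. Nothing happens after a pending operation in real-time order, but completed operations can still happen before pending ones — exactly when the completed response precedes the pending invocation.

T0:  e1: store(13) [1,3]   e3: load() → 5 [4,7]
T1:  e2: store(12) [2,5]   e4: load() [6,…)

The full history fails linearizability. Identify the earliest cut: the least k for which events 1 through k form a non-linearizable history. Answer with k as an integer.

7

events 1..6 are still linearizable — one witness is e1, e2:
step 1: e1 store(13) — value 13
step 2: e2 store(12) — value 12
at event 7 (e3's time-7 response) nothing linearizes any more
no escape via the 1 pending operation (e4): every completion choice fails
one such order, e1, e2, e3 (pending dropped), breaks at step 3 where e3 load() → 5 is illegal
one such order, e1, e3, e2 (pending dropped), breaks at step 2 where e3 load() → 5 is illegal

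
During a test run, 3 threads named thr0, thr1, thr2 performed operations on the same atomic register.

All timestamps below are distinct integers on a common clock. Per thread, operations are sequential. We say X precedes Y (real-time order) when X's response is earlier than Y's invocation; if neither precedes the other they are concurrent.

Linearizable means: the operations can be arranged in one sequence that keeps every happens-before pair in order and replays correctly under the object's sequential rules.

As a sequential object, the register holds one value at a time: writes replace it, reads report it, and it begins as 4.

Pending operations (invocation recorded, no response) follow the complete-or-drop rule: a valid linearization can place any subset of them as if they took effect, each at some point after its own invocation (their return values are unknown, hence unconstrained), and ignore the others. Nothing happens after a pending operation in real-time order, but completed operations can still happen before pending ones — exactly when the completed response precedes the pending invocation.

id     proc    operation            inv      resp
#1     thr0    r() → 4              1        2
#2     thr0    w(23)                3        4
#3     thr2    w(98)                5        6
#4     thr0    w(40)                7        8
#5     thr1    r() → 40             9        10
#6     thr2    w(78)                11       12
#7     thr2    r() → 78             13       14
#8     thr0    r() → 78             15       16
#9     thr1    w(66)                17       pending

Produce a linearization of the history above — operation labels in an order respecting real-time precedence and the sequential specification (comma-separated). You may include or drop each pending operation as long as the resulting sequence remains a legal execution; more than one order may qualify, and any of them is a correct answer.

#1, #2, #3, #4, #5, #6, #7, #8

1. #1 r() → 4, leaving value 4
2. #2 w(23), leaving value 23
3. #3 w(98), leaving value 98
4. #4 w(40), leaving value 40
5. #5 r() → 40, leaving value 40
6. #6 w(78), leaving value 78
7. #7 r() → 78, leaving value 78
8. #8 r() → 78, leaving value 78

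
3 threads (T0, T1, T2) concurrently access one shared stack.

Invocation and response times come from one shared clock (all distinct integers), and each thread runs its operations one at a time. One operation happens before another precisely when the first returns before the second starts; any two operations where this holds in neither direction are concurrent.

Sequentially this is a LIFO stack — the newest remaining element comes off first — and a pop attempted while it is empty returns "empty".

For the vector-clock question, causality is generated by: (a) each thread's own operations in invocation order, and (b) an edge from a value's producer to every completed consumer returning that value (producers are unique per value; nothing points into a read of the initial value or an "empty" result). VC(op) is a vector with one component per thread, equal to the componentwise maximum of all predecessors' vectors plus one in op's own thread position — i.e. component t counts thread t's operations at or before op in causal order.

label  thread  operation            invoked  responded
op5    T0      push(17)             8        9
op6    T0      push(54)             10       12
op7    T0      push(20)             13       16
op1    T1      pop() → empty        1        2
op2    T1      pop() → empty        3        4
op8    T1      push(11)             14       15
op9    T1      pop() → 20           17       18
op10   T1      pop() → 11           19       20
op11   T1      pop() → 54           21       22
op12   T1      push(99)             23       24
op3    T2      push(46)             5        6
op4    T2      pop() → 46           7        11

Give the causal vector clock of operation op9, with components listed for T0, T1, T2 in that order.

(3, 4, 0)

op3, invoked 5, has no incoming edges; only T2's bump applies → (0, 0, 1)
op1, invoked 1, has no incoming edges; only T1's bump applies → (0, 1, 0)
op5, invoked 8, has no incoming edges; only T0's bump applies → (1, 0, 0)
VC(op4, invoked at 7): max of VC(op3)=(0, 0, 1), then +1 on thread T2 → (0, 0, 2)
VC(op2, invoked at 3): max of VC(op1)=(0, 1, 0), then +1 on thread T1 → (0, 2, 0)
VC(op6, invoked at 10): max of VC(op5)=(1, 0, 0), then +1 on thread T0 → (2, 0, 0)
VC(op8, invoked at 14): max of VC(op2)=(0, 2, 0), then +1 on thread T1 → (0, 3, 0)
VC(op7, invoked at 13): max of VC(op6)=(2, 0, 0), then +1 on thread T0 → (3, 0, 0)
VC(op9, invoked at 17): max of VC(op7)=(3, 0, 0), VC(op8)=(0, 3, 0), then +1 on thread T1 → (3, 4, 0)
VC(op10, invoked at 19): max of VC(op8)=(0, 3, 0), VC(op9)=(3, 4, 0), then +1 on thread T1 → (3, 5, 0)
VC(op11, invoked at 21): max of VC(op6)=(2, 0, 0), VC(op10)=(3, 5, 0), then +1 on thread T1 → (3, 6, 0)
VC(op12, invoked at 23): max of VC(op11)=(3, 6, 0), then +1 on thread T1 → (3, 7, 0)
target: VC(op9) = (3, 4, 0)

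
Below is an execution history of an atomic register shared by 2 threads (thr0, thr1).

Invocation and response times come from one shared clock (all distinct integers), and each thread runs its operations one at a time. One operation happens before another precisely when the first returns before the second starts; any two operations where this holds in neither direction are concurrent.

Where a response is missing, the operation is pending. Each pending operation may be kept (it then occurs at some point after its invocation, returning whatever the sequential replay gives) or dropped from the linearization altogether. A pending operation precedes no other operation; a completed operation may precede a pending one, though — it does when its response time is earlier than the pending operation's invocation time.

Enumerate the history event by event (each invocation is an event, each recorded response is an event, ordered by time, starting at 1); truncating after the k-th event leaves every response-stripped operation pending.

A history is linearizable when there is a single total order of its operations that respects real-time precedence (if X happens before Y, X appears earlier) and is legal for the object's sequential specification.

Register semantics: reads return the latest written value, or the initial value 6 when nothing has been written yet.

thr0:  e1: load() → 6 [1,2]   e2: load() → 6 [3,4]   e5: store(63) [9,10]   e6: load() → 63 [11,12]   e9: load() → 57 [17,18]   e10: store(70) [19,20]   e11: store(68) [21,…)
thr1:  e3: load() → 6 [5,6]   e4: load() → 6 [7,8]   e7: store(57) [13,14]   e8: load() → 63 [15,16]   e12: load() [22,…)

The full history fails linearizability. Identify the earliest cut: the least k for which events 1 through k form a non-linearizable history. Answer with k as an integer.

a valid linearization of events 1..15 exists, for instance e1, e2, e3, e4, e5, e6, e7:
after step 1 (e1 load() → 6): value 6
after step 2 (e2 load() → 6): value 6
after step 3 (e3 load() → 6): value 6
after step 4 (e4 load() → 6): value 6
after step 5 (e5 store(63)): value 63
after step 6 (e6 load() → 63): value 63
after step 7 (e7 store(57)): value 57
include event 16 — e8 responding at 16 — and every candidate order breaks
for example e1, e2, e3, e4, e5, e6, e7, e8 fails at step 8: e8 load() → 63 is not legal there

16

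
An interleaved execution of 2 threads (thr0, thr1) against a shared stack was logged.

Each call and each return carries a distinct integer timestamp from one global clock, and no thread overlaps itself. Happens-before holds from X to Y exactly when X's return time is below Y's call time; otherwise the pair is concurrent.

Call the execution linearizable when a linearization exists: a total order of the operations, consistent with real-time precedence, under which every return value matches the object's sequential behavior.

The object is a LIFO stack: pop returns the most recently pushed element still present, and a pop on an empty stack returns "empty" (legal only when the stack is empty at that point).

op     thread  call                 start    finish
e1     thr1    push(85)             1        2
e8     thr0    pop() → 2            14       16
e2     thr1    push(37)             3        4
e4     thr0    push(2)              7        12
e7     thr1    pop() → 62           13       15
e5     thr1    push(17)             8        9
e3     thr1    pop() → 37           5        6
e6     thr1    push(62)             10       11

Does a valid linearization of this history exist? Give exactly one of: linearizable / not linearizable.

a witness: e1, e2, e3, e5, e4, e6, e7, e8
after step 1 (e1 push(85)): stack <85>
after step 2 (e2 push(37)): stack <85,37>
after step 3 (e3 pop() → 37): stack <85>
after step 4 (e5 push(17)): stack <85,17>
after step 5 (e4 push(2)): stack <85,17,2>
after step 6 (e6 push(62)): stack <85,17,2,62>
after step 7 (e7 pop() → 62): stack <85,17,2>
after step 8 (e8 pop() → 2): stack <85,17>

linearizable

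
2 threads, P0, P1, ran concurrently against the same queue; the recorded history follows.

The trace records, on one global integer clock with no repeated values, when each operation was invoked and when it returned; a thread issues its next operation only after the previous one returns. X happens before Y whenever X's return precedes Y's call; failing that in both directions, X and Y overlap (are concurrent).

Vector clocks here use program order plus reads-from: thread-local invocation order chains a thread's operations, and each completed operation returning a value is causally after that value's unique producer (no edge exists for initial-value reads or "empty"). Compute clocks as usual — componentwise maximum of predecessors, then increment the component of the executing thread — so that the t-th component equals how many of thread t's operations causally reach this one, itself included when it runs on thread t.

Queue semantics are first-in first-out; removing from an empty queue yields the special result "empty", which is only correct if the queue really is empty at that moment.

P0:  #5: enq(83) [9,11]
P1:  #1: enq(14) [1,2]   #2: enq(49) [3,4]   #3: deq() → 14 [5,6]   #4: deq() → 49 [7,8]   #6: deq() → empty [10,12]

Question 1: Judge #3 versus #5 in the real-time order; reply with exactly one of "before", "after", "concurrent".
#3 spans [5,6], #5 spans [9,11]
resp(#3)=6 < inv(#5)=9

before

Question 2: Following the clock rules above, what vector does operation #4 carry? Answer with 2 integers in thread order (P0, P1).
no predecessors for #1 (invoked 1): P1 increments from zero → (0, 1)
no predecessors for #5 (invoked 9): P0 increments from zero → (1, 0)
from VC(#1)=(0, 1), #2 (invoked 3) maxes components and bumps P1 → (0, 2)
from VC(#1)=(0, 1), VC(#2)=(0, 2), #3 (invoked 5) maxes components and bumps P1 → (0, 3)
from VC(#2)=(0, 2), VC(#3)=(0, 3), #4 (invoked 7) maxes components and bumps P1 → (0, 4)
from VC(#4)=(0, 4), #6 (invoked 10) maxes components and bumps P1 → (0, 5)
target: VC(#4) = (0, 4)

(0, 4)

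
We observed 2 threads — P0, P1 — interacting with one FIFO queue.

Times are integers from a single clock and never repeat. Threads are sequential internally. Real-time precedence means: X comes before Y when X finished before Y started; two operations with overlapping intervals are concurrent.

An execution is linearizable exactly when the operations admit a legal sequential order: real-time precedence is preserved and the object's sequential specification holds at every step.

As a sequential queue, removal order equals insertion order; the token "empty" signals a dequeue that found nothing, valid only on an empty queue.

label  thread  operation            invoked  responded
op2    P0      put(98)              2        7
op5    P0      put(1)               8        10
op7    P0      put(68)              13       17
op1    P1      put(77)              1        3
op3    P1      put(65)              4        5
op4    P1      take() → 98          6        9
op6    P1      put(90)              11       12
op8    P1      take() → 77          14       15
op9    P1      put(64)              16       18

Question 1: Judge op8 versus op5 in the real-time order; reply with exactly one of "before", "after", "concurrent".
after

op8 spans [14,15], op5 spans [8,10]
resp(op5)=10 < inv(op8)=14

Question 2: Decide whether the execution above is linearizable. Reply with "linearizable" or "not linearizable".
linearizable

witness order: op2, op1, op3, op4, op5, op6, op7, op8, op9
step 1: op2 put(98) — queue <98>
step 2: op1 put(77) — queue <98,77>
step 3: op3 put(65) — queue <98,77,65>
step 4: op4 take() → 98 — queue <77,65>
step 5: op5 put(1) — queue <77,65,1>
step 6: op6 put(90) — queue <77,65,1,90>
step 7: op7 put(68) — queue <77,65,1,90,68>
step 8: op8 take() → 77 — queue <65,1,90,68>
step 9: op9 put(64) — queue <65,1,90,68,64>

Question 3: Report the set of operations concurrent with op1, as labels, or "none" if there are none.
op2

op1 spans [1,3]; an op avoiding the whole window 1..3 is ordered, any other is concurrent
op2 [2,7]: concurrent
op3 [4,5]: after
op4 [6,9]: after
op5 [8,10]: after
op6 [11,12]: after
op7 [13,17]: after
op8 [14,15]: after
op9 [16,18]: after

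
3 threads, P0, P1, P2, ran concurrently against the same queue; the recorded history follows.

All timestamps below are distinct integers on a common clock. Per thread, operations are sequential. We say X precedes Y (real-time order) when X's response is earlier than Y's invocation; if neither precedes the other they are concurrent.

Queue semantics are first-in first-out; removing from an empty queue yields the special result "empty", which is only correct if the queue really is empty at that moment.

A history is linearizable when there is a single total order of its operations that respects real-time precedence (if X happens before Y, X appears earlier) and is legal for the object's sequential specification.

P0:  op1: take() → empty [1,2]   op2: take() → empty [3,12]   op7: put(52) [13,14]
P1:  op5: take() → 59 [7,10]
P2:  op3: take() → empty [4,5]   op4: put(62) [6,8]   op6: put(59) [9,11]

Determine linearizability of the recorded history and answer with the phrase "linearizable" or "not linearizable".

not linearizable

cut after 11 events: linearizable; cut after 12 events (op2 responds, time 12): not linearizable
no legal order exists: 15 real-time-consistent candidates over 6 completed queue operations, all rejected
sample order op1, op2, op3, op4, op5, op6 stalls at step 5 — op5 take() → 59 has no legal effect
sample order op1, op2, op3, op4, op6, op5 stalls at step 6 — op5 take() → 59 has no legal effect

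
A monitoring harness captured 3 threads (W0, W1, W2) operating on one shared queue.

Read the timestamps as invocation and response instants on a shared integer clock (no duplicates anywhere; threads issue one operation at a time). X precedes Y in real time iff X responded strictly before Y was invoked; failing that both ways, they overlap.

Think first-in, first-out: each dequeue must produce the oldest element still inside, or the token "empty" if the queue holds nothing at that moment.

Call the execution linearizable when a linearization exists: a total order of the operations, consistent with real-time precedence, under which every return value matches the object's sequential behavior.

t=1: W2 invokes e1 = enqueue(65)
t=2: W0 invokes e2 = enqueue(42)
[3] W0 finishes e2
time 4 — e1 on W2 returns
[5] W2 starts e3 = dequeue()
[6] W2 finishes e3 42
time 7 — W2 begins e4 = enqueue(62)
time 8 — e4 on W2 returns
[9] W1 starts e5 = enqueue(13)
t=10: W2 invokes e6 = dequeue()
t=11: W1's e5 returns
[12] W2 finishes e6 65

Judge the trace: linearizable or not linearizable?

linearizable

a witness: e2, e1, e3, e4, e5, e6
1. e2 enqueue(42), leaving queue <42>
2. e1 enqueue(65), leaving queue <42,65>
3. e3 dequeue() → 42, leaving queue <65>
4. e4 enqueue(62), leaving queue <65,62>
5. e5 enqueue(13), leaving queue <65,62,13>
6. e6 dequeue() → 65, leaving queue <62,13>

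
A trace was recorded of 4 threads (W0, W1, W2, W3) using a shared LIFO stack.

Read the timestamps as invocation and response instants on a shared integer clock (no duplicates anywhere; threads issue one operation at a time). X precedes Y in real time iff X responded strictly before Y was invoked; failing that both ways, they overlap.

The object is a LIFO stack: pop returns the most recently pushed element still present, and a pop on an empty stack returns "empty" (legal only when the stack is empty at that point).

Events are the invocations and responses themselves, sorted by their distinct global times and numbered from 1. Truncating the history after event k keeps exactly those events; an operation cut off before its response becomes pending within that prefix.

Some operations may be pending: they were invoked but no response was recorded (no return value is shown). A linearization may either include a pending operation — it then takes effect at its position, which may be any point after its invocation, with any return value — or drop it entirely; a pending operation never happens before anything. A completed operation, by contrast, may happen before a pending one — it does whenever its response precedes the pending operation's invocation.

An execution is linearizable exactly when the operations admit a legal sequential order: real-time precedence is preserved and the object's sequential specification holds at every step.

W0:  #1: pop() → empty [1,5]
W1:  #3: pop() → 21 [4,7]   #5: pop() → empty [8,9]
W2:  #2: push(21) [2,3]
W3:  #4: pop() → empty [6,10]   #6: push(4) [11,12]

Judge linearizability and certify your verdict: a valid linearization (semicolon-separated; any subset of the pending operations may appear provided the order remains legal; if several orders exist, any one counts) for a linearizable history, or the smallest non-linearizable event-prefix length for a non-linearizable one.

after step 1 (#1 pop() → empty): stack <>
after step 2 (#2 push(21)): stack <21>
after step 3 (#3 pop() → 21): stack <>
after step 4 (#4 pop() → empty): stack <>
after step 5 (#5 pop() → empty): stack <>
after step 6 (#6 push(4)): stack <4>

linearizable — witness: #1; #2; #3; #4; #5; #6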